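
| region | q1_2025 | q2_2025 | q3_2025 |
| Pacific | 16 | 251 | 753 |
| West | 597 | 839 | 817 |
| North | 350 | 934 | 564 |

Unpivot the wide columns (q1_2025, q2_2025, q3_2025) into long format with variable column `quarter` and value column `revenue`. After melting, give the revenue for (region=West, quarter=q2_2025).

Unpivoting turns each (region, wide-column) pair into one long row.
The wide cell at row West, column q2_2025 holds 839, so the long row (West, q2_2025) has revenue=839.

839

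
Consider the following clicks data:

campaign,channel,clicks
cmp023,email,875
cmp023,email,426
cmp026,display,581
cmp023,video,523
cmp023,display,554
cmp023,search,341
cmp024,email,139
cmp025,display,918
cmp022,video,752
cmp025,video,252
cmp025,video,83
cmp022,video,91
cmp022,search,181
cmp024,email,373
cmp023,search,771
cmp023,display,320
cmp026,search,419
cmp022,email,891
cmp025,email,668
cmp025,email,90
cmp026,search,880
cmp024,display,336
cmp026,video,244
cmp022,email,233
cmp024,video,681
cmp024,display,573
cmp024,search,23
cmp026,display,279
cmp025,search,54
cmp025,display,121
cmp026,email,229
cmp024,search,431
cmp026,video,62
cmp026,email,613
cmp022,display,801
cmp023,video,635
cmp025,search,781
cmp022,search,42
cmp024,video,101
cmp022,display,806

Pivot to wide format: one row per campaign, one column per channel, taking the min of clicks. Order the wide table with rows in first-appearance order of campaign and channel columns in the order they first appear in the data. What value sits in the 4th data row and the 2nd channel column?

With rows in first-appearance order of campaign, row 4 is campaign=cmp025. channel columns in first-appearance order: email, display, video, search; column 2 is display.
Long rows with campaign=cmp025, channel=display: min(918, 121) = 121.

121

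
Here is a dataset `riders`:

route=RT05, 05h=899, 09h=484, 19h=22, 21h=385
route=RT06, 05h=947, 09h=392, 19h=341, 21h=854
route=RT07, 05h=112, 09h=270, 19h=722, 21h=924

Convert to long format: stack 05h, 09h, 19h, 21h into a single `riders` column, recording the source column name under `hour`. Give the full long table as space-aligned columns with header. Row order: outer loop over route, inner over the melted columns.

route  hour  riders
RT05   05h   899   
RT05   09h   484   
RT05   19h   22    
RT05   21h   385   
RT06   05h   947   
RT06   09h   392   
RT06   19h   341   
RT06   21h   854   
RT07   05h   112   
RT07   09h   270   
RT07   19h   722   
RT07   21h   924   

Each (route, column) pair becomes one row: 3 × 4 = 12 rows.
For example, (RT05, 05h) → riders=899.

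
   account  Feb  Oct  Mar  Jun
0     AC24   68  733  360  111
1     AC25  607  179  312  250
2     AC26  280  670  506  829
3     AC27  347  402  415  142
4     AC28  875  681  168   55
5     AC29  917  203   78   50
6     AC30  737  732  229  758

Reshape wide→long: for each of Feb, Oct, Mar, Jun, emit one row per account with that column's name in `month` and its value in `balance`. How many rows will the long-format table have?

28

7 account values × 4 melted columns = 28 rows.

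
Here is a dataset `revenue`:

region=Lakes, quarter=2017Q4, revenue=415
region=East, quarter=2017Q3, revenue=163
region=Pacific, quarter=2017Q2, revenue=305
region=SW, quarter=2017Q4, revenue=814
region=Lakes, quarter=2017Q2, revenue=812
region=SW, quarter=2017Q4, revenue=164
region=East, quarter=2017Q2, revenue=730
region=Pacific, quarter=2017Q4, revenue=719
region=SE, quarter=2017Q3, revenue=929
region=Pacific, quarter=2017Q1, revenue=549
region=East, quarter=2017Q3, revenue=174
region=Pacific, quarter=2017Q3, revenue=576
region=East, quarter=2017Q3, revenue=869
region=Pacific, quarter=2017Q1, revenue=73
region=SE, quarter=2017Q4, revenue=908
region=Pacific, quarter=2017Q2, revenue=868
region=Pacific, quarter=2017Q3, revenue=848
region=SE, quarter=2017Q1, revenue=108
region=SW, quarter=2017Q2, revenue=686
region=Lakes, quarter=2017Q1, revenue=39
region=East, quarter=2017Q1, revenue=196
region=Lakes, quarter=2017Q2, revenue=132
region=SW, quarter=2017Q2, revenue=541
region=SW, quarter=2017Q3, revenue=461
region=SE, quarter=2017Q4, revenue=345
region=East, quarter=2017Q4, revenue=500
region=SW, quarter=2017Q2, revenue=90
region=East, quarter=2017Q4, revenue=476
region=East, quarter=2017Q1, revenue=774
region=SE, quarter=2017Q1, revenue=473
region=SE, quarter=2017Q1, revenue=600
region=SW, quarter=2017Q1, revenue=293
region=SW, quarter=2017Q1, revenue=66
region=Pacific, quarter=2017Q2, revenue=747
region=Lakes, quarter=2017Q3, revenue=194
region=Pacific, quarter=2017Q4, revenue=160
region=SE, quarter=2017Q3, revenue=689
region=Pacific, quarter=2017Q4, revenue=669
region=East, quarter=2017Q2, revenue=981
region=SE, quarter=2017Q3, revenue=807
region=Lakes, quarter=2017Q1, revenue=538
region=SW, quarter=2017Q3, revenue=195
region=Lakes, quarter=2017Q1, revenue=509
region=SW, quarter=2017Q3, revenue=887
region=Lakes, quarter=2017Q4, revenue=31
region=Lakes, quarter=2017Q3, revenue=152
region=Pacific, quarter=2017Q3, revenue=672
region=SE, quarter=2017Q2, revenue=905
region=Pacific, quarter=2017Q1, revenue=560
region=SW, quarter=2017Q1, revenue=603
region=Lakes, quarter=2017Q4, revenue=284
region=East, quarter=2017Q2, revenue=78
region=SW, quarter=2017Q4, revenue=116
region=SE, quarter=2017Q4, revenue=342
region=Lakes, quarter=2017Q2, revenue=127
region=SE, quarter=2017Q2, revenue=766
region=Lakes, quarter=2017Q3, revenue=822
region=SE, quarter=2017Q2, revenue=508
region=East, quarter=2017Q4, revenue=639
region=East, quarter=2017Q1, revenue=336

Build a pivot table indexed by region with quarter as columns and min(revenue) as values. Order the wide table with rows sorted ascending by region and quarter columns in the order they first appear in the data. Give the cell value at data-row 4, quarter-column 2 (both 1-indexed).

With rows sorted ascending by region, row 4 is region=SE. quarter columns in first-appearance order: 2017Q4, 2017Q3, 2017Q2, 2017Q1; column 2 is 2017Q3.
Long rows with region=SE, quarter=2017Q3: min(929, 689, 807) = 689.

689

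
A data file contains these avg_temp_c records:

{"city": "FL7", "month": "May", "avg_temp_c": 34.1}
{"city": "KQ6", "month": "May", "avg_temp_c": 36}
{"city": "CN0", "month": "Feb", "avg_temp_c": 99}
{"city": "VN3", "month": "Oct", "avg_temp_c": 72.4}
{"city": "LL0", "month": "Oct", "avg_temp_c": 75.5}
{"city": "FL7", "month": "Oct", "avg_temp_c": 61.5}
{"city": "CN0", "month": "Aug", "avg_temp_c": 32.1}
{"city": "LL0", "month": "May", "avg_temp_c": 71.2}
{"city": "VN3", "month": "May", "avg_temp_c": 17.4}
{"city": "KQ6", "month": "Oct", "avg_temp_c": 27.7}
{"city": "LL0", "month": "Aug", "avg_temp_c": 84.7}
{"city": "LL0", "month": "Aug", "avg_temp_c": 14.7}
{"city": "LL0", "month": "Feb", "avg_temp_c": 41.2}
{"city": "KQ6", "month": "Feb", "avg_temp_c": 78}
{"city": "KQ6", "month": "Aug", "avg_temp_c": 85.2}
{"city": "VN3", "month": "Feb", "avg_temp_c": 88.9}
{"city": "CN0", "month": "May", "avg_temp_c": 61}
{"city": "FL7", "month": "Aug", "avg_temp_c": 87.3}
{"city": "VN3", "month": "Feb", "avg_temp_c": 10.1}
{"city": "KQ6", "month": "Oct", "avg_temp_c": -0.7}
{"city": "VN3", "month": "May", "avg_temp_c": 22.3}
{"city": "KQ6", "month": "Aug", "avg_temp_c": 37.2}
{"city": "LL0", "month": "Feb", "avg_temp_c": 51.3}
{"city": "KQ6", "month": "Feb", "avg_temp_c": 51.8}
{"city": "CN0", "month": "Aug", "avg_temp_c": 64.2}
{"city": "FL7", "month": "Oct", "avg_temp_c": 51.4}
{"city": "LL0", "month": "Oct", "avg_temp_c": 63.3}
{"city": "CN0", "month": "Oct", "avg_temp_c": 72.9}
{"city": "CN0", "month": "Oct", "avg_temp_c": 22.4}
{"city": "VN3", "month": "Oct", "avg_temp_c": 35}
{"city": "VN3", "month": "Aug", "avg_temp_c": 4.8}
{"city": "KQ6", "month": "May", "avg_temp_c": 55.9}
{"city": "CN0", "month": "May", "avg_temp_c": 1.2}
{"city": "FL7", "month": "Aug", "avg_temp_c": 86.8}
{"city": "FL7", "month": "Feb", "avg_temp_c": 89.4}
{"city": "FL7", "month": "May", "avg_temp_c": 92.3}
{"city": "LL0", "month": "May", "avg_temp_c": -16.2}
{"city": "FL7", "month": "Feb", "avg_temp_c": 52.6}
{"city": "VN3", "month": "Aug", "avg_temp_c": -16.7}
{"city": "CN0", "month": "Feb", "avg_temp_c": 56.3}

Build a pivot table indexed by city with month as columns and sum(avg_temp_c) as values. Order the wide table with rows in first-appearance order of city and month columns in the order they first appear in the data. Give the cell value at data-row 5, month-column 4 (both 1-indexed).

99.4

With rows in first-appearance order of city, row 5 is city=LL0. month columns in first-appearance order: May, Feb, Oct, Aug; column 4 is Aug.
Long rows with city=LL0, month=Aug: 84.7 + 14.7 = 99.4.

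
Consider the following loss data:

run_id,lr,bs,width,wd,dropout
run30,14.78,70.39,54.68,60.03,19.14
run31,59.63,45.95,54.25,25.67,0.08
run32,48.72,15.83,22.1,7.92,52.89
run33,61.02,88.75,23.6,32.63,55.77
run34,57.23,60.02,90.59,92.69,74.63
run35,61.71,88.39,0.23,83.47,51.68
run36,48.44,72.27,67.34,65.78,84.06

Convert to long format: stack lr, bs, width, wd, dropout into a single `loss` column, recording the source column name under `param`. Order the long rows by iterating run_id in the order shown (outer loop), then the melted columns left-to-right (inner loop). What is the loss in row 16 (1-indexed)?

35 rows total (7 × 5). Row 16: index ⌊(16-1)/5⌋ = 3 into run_id → run33; (16-1) mod 5 = 0 into the melted columns → lr.
So row 16 is (run33, lr, 61.02); loss = 61.02.

61.02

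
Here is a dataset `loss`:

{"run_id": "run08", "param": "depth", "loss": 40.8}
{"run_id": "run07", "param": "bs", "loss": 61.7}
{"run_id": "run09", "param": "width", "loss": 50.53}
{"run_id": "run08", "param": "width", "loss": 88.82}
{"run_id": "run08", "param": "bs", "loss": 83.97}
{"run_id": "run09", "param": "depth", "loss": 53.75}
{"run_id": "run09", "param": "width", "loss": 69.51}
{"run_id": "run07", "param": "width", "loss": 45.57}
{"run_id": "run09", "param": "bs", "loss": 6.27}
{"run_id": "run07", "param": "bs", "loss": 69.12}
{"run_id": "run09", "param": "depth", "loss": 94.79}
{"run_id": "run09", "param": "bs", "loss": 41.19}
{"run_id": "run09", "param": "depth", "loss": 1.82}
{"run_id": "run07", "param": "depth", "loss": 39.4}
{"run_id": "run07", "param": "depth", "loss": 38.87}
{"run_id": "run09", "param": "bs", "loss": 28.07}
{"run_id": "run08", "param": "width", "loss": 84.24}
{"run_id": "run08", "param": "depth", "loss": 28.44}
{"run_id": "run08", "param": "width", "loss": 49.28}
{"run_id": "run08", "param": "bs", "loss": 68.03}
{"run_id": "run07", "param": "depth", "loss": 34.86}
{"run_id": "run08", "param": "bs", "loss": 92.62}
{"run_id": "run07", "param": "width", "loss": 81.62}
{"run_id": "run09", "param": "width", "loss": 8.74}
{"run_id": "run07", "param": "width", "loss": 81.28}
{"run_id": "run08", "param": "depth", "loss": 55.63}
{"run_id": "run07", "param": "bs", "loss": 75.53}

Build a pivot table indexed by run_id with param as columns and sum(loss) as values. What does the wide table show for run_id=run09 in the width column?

Rows with run_id=run09 and param=width: loss values are 50.53, 69.51, 8.74.
50.53 + 69.51 + 8.74 = 128.78.

128.78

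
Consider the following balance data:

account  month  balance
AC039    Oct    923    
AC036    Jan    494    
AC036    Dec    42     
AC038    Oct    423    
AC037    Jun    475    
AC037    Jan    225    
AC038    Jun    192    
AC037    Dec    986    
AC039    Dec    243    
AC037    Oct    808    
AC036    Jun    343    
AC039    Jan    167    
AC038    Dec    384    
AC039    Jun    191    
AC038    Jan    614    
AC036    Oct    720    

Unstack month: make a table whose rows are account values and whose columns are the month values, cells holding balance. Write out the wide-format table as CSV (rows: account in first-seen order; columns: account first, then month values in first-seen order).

account,Oct,Jan,Dec,Jun
AC039,923,167,243,191
AC036,720,494,42,343
AC038,423,614,384,192
AC037,808,225,986,475

Columns: account plus the 4 distinct month values (Oct, Jan, Dec, Jun).
For example, row AC039 column Oct takes balance=923 from the long row (AC039, Oct).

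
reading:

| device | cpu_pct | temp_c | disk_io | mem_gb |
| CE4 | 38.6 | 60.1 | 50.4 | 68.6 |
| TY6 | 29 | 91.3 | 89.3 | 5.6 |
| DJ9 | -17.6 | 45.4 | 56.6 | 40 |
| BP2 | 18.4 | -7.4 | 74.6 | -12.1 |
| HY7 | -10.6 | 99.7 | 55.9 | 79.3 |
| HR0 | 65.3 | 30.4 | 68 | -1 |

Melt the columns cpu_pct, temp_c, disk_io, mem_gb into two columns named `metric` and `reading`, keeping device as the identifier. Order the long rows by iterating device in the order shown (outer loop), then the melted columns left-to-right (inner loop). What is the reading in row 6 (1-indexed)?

24 rows total (6 × 4). Row 6: index ⌊(6-1)/4⌋ = 1 into device → TY6; (6-1) mod 4 = 1 into the melted columns → temp_c.
So row 6 is (TY6, temp_c, 91.3); reading = 91.3.

91.3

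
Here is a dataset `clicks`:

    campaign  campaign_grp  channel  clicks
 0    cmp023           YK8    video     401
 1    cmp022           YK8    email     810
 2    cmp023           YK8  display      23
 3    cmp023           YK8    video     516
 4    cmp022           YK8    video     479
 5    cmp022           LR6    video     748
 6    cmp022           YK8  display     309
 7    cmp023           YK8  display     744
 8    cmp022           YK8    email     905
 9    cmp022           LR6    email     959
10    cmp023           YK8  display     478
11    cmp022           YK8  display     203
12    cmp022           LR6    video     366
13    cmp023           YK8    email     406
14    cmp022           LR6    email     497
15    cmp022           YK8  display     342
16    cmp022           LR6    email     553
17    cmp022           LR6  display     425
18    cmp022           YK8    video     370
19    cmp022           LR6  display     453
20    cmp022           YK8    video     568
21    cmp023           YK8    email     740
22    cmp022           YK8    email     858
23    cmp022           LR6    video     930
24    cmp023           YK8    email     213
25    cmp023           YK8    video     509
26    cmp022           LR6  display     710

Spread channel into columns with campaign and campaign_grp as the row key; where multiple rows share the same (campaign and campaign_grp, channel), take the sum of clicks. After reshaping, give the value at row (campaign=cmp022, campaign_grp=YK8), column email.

2573

Rows with campaign=cmp022, campaign_grp=YK8 and channel=email: clicks values are 810, 905, 858.
810 + 905 + 858 = 2573.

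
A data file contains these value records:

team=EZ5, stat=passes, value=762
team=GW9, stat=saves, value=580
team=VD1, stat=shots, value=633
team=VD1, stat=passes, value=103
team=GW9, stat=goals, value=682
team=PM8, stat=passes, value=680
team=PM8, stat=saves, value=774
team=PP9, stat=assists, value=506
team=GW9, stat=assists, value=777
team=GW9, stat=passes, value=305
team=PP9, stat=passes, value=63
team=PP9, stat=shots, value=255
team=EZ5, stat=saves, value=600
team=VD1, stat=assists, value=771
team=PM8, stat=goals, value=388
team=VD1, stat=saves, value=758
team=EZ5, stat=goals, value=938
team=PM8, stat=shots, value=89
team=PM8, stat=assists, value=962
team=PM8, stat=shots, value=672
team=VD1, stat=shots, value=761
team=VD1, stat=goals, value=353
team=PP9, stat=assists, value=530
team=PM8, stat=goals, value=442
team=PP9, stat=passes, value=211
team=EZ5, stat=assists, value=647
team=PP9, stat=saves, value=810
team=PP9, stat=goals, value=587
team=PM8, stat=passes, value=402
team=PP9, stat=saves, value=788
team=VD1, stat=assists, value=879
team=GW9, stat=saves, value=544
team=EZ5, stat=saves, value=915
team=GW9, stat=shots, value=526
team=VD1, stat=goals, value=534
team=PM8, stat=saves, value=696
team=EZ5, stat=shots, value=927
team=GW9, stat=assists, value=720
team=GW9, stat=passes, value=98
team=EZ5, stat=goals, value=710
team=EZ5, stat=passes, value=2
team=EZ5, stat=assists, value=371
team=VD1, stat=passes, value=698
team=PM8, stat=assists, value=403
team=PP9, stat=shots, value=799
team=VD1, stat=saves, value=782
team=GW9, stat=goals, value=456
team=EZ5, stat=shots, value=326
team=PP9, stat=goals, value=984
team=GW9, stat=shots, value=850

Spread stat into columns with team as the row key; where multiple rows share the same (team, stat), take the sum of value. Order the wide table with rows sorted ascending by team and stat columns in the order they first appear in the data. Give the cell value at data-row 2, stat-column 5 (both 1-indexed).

With rows sorted ascending by team, row 2 is team=GW9. stat columns in first-appearance order: passes, saves, shots, goals, assists; column 5 is assists.
Long rows with team=GW9, stat=assists: 777 + 720 = 1497.

1497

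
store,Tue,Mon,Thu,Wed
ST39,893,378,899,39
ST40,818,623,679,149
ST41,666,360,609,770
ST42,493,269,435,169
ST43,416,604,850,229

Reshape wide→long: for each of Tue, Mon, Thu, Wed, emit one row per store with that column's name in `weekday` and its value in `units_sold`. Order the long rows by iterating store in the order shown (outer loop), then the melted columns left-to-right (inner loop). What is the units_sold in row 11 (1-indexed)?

609

20 rows total (5 × 4). Row 11: index ⌊(11-1)/4⌋ = 2 into store → ST41; (11-1) mod 4 = 2 into the melted columns → Thu.
So row 11 is (ST41, Thu, 609); units_sold = 609.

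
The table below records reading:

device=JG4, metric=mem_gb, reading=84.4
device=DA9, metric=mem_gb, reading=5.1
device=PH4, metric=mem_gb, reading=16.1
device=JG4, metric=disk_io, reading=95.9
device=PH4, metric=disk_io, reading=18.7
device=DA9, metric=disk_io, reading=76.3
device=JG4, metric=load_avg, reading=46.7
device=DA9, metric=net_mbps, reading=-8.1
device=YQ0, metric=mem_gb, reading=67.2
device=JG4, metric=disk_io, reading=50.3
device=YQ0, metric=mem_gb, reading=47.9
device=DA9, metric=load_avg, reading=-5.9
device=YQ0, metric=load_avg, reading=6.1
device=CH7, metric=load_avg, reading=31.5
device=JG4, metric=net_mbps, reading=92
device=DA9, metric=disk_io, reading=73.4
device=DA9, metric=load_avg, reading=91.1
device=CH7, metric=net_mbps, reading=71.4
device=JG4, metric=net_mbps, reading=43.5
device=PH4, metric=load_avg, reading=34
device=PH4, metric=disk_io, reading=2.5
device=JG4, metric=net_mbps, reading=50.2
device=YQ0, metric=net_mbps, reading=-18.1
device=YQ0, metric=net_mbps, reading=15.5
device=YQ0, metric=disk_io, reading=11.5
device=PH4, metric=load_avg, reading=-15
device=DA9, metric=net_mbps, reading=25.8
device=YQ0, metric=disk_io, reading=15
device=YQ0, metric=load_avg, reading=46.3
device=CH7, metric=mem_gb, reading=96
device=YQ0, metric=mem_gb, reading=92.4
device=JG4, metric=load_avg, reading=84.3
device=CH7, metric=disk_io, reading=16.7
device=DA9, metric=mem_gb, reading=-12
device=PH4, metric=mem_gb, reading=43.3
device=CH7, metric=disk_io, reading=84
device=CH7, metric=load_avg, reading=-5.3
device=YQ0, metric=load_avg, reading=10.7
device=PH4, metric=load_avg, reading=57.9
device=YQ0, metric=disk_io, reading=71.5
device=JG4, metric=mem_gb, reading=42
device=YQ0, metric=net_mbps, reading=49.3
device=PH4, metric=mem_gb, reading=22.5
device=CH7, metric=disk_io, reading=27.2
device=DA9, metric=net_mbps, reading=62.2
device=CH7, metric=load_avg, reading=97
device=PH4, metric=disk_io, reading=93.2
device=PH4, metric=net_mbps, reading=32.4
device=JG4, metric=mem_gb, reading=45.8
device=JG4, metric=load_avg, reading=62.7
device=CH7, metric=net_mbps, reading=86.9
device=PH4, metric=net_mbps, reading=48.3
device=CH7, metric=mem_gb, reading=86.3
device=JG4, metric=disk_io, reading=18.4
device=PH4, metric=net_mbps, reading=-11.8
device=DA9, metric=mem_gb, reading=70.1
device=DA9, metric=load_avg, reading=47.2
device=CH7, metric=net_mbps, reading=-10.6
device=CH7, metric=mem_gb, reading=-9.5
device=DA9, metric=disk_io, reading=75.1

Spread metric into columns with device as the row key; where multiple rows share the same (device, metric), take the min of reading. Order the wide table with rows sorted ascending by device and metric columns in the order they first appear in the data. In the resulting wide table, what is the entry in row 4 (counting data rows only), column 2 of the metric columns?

With rows sorted ascending by device, row 4 is device=PH4. metric columns in first-appearance order: mem_gb, disk_io, load_avg, net_mbps; column 2 is disk_io.
Long rows with device=PH4, metric=disk_io: min(18.7, 2.5, 93.2) = 2.5.

2.5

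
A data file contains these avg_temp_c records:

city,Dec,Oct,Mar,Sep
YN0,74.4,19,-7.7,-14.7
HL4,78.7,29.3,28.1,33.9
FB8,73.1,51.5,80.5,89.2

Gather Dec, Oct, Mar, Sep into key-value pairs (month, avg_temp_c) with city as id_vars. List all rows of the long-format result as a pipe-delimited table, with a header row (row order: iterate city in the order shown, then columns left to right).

| city | month | avg_temp_c |
| YN0 | Dec | 74.4 |
| YN0 | Oct | 19 |
| YN0 | Mar | -7.7 |
| YN0 | Sep | -14.7 |
| HL4 | Dec | 78.7 |
| HL4 | Oct | 29.3 |
| HL4 | Mar | 28.1 |
| HL4 | Sep | 33.9 |
| FB8 | Dec | 73.1 |
| FB8 | Oct | 51.5 |
| FB8 | Mar | 80.5 |
| FB8 | Sep | 89.2 |

Each (city, column) pair becomes one row: 3 × 4 = 12 rows.
For example, (YN0, Dec) → avg_temp_c=74.4.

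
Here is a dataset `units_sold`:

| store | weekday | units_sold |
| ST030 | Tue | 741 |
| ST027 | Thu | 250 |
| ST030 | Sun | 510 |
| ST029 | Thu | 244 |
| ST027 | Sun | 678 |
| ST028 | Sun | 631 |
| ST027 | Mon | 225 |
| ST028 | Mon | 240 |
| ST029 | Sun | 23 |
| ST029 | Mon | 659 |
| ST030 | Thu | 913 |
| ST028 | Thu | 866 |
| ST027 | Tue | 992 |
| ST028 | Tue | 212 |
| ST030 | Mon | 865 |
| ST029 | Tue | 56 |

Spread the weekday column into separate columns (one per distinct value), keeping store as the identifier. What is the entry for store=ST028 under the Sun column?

Wide layout: rows indexed by store, columns are the 4 distinct weekday values (Tue, Thu, Sun, Mon).
Cell (store=ST028, weekday=Sun) draws from the long row where store=ST028 and weekday=Sun, which has units_sold=631.

631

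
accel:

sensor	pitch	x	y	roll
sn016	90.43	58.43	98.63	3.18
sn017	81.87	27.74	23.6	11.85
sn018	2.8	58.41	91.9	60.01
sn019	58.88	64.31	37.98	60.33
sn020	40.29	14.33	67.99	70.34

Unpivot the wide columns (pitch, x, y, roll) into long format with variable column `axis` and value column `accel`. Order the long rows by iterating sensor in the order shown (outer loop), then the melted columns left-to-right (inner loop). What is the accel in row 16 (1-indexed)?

60.33

20 rows total (5 × 4). Row 16: index ⌊(16-1)/4⌋ = 3 into sensor → sn019; (16-1) mod 4 = 3 into the melted columns → roll.
So row 16 is (sn019, roll, 60.33); accel = 60.33.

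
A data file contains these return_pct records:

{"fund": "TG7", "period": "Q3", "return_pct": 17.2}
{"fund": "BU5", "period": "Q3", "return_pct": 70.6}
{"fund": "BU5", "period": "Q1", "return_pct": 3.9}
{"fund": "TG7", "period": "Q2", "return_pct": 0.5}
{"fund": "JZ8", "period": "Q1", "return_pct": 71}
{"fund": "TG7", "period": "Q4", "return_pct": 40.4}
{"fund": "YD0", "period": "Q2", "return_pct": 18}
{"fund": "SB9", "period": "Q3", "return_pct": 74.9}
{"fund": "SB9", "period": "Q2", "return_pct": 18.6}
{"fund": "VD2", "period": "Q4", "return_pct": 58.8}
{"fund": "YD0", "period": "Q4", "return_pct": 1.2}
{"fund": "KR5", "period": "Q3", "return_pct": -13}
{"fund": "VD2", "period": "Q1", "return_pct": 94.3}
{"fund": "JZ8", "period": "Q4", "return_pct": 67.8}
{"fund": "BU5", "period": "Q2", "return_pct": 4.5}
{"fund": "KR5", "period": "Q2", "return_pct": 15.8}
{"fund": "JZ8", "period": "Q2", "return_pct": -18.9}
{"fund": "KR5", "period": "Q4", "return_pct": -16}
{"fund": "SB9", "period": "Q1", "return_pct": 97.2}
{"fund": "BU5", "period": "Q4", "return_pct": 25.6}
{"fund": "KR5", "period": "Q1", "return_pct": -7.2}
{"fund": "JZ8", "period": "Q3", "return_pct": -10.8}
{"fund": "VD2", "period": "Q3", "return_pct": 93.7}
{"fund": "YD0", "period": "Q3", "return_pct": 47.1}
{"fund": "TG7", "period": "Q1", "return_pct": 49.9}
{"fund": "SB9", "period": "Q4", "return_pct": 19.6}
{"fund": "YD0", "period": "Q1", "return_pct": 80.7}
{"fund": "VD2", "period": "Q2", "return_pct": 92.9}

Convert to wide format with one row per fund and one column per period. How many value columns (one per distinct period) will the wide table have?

4 distinct period values: Q1, Q2, Q3, Q4.

4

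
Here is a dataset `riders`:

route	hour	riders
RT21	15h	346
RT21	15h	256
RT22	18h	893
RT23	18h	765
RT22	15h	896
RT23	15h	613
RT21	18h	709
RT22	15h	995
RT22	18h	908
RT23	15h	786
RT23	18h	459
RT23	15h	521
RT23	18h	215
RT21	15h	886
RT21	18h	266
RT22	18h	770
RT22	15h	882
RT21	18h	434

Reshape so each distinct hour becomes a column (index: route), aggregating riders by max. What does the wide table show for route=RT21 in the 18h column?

709

Rows with route=RT21 and hour=18h: riders values are 709, 266, 434.
max(709, 266, 434) = 709.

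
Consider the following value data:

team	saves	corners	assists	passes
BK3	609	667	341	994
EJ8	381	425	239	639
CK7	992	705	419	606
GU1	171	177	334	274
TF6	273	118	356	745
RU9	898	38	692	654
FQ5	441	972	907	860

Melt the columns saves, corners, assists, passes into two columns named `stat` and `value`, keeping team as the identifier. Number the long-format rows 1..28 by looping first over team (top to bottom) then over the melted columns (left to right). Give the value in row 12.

28 rows total (7 × 4). Row 12: index ⌊(12-1)/4⌋ = 2 into team → CK7; (12-1) mod 4 = 3 into the melted columns → passes.
So row 12 is (CK7, passes, 606); value = 606.

606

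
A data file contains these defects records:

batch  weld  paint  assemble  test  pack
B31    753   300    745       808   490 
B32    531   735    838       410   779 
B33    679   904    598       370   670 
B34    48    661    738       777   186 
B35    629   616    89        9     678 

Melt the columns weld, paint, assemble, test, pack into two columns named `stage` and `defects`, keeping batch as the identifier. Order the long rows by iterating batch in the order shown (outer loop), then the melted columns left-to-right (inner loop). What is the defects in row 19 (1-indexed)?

25 rows total (5 × 5). Row 19: index ⌊(19-1)/5⌋ = 3 into batch → B34; (19-1) mod 5 = 3 into the melted columns → test.
So row 19 is (B34, test, 777); defects = 777.

777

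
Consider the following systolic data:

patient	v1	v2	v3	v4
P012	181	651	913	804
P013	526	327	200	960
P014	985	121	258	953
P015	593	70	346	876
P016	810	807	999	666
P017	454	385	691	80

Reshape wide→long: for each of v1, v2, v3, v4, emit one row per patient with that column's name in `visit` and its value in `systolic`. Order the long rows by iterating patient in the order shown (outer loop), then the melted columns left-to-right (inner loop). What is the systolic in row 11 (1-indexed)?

24 rows total (6 × 4). Row 11: index ⌊(11-1)/4⌋ = 2 into patient → P014; (11-1) mod 4 = 2 into the melted columns → v3.
So row 11 is (P014, v3, 258); systolic = 258.

258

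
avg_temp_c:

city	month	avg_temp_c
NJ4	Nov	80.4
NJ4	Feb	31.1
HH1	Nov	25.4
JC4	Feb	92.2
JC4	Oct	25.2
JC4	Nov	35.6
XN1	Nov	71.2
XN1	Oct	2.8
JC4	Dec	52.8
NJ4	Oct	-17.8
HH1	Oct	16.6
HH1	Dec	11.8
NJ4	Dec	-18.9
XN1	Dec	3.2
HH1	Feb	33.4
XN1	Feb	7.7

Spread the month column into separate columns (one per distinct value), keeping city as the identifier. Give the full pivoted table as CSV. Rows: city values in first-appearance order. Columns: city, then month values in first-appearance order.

Columns: city plus the 4 distinct month values (Nov, Feb, Oct, Dec).
For example, row NJ4 column Nov takes avg_temp_c=80.4 from the long row (NJ4, Nov).

city,Nov,Feb,Oct,Dec
NJ4,80.4,31.1,-17.8,-18.9
HH1,25.4,33.4,16.6,11.8
JC4,35.6,92.2,25.2,52.8
XN1,71.2,7.7,2.8,3.2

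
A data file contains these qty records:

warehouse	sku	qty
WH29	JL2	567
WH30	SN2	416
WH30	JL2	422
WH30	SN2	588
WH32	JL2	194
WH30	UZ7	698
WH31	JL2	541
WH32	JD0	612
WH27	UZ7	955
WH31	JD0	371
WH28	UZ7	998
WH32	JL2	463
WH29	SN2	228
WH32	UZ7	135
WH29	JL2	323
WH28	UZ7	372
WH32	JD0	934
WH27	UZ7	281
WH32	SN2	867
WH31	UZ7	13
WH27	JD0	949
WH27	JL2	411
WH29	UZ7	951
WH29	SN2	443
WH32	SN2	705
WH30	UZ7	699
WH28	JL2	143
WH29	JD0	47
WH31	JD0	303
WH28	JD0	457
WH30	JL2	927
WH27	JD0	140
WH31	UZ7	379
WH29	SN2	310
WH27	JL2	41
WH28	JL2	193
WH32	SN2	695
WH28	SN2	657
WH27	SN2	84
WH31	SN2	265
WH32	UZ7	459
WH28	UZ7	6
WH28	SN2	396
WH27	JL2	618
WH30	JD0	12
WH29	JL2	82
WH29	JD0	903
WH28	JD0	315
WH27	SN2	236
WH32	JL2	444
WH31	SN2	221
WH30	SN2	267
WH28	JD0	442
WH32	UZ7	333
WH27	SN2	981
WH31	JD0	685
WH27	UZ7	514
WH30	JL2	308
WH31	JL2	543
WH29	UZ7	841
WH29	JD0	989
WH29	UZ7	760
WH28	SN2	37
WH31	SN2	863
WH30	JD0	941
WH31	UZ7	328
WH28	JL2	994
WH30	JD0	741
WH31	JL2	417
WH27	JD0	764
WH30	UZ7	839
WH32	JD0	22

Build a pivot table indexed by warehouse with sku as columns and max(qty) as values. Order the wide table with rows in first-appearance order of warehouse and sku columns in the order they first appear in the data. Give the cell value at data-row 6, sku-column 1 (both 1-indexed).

994

With rows in first-appearance order of warehouse, row 6 is warehouse=WH28. sku columns in first-appearance order: JL2, SN2, UZ7, JD0; column 1 is JL2.
Long rows with warehouse=WH28, sku=JL2: max(143, 193, 994) = 994.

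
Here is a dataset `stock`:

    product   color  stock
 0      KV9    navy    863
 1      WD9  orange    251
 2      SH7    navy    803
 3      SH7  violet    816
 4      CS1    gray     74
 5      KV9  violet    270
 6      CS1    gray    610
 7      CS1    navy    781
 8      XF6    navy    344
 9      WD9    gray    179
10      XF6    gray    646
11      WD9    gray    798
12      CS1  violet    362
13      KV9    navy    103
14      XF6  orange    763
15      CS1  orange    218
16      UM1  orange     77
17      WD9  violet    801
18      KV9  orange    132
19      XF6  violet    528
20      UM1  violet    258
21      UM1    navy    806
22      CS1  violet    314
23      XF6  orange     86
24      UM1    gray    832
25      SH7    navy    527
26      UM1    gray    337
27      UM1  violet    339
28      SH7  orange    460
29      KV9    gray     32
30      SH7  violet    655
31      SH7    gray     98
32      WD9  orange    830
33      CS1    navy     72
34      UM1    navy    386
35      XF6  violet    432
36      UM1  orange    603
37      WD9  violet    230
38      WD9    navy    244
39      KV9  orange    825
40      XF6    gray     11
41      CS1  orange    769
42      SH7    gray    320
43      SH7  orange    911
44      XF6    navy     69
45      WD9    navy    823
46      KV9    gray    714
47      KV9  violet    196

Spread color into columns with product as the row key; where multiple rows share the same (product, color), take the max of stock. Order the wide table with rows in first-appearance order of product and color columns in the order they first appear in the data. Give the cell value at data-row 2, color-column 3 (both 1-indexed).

With rows in first-appearance order of product, row 2 is product=WD9. color columns in first-appearance order: navy, orange, violet, gray; column 3 is violet.
Long rows with product=WD9, color=violet: max(801, 230) = 801.

801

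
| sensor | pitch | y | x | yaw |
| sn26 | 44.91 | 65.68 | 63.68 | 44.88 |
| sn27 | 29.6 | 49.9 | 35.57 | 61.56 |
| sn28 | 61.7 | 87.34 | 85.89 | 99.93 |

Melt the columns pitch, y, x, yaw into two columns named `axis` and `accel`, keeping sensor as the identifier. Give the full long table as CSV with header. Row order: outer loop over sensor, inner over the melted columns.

Each (sensor, column) pair becomes one row: 3 × 4 = 12 rows.
For example, (sn26, pitch) → accel=44.91.

sensor,axis,accel
sn26,pitch,44.91
sn26,y,65.68
sn26,x,63.68
sn26,yaw,44.88
sn27,pitch,29.6
sn27,y,49.9
sn27,x,35.57
sn27,yaw,61.56
sn28,pitch,61.7
sn28,y,87.34
sn28,x,85.89
sn28,yaw,99.93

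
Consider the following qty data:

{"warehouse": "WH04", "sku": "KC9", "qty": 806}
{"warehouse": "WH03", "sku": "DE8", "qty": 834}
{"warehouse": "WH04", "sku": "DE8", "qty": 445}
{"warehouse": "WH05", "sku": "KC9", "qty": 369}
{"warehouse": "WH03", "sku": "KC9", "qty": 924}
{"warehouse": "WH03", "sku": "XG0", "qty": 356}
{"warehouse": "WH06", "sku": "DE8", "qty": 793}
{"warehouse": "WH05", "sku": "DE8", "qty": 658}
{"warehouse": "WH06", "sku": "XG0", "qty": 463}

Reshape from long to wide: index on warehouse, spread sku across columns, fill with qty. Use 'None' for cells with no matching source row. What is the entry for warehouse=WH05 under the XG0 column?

No long-format row has warehouse=WH05 and sku=XG0, so the cell is None.

None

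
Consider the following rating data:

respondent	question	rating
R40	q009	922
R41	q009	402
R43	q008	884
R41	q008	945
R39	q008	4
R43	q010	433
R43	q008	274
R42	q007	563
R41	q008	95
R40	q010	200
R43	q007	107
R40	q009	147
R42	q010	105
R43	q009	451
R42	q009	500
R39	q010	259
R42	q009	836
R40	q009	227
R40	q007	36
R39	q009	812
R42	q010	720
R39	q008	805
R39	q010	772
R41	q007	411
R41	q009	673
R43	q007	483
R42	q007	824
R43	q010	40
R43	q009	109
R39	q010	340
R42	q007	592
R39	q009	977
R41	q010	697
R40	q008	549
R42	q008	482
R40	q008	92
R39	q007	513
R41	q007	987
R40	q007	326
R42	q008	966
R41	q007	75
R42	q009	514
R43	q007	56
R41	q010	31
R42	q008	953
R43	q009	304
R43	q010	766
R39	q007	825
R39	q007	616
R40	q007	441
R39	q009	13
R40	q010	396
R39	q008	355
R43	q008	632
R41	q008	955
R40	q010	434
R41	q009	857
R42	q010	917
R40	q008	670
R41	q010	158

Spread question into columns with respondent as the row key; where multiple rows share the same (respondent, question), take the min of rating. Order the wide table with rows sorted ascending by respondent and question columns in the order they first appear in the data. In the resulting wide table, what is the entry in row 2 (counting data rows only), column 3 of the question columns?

With rows sorted ascending by respondent, row 2 is respondent=R40. question columns in first-appearance order: q009, q008, q010, q007; column 3 is q010.
Long rows with respondent=R40, question=q010: min(200, 396, 434) = 200.

200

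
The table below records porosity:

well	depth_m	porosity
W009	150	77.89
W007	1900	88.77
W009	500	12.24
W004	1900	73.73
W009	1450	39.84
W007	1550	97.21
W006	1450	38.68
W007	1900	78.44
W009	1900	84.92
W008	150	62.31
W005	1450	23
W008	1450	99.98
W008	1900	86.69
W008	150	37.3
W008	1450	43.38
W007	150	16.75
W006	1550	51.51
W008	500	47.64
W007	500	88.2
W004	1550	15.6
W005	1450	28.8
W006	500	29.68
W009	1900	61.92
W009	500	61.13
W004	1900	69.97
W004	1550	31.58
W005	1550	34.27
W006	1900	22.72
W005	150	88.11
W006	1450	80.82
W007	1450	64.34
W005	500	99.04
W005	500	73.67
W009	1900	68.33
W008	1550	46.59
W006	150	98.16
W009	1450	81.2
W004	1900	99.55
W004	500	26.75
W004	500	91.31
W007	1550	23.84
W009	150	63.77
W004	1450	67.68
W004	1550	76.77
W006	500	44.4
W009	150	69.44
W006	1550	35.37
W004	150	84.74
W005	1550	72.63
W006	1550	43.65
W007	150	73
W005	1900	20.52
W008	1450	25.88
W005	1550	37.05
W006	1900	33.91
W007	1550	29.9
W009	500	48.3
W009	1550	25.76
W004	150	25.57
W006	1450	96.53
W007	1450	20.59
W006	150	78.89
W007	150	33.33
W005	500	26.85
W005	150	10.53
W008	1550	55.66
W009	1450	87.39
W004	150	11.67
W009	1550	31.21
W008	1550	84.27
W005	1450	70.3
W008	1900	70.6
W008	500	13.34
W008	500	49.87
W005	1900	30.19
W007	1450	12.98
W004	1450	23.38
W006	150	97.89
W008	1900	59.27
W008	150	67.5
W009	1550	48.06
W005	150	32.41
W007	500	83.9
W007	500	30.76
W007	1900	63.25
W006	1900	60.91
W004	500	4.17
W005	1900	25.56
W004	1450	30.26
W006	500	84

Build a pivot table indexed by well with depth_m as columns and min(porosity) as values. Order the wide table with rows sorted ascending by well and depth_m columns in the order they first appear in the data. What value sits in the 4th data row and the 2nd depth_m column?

With rows sorted ascending by well, row 4 is well=W007. depth_m columns in first-appearance order: 150, 1900, 500, 1450, 1550; column 2 is 1900.
Long rows with well=W007, depth_m=1900: min(88.77, 78.44, 63.25) = 63.25.

63.25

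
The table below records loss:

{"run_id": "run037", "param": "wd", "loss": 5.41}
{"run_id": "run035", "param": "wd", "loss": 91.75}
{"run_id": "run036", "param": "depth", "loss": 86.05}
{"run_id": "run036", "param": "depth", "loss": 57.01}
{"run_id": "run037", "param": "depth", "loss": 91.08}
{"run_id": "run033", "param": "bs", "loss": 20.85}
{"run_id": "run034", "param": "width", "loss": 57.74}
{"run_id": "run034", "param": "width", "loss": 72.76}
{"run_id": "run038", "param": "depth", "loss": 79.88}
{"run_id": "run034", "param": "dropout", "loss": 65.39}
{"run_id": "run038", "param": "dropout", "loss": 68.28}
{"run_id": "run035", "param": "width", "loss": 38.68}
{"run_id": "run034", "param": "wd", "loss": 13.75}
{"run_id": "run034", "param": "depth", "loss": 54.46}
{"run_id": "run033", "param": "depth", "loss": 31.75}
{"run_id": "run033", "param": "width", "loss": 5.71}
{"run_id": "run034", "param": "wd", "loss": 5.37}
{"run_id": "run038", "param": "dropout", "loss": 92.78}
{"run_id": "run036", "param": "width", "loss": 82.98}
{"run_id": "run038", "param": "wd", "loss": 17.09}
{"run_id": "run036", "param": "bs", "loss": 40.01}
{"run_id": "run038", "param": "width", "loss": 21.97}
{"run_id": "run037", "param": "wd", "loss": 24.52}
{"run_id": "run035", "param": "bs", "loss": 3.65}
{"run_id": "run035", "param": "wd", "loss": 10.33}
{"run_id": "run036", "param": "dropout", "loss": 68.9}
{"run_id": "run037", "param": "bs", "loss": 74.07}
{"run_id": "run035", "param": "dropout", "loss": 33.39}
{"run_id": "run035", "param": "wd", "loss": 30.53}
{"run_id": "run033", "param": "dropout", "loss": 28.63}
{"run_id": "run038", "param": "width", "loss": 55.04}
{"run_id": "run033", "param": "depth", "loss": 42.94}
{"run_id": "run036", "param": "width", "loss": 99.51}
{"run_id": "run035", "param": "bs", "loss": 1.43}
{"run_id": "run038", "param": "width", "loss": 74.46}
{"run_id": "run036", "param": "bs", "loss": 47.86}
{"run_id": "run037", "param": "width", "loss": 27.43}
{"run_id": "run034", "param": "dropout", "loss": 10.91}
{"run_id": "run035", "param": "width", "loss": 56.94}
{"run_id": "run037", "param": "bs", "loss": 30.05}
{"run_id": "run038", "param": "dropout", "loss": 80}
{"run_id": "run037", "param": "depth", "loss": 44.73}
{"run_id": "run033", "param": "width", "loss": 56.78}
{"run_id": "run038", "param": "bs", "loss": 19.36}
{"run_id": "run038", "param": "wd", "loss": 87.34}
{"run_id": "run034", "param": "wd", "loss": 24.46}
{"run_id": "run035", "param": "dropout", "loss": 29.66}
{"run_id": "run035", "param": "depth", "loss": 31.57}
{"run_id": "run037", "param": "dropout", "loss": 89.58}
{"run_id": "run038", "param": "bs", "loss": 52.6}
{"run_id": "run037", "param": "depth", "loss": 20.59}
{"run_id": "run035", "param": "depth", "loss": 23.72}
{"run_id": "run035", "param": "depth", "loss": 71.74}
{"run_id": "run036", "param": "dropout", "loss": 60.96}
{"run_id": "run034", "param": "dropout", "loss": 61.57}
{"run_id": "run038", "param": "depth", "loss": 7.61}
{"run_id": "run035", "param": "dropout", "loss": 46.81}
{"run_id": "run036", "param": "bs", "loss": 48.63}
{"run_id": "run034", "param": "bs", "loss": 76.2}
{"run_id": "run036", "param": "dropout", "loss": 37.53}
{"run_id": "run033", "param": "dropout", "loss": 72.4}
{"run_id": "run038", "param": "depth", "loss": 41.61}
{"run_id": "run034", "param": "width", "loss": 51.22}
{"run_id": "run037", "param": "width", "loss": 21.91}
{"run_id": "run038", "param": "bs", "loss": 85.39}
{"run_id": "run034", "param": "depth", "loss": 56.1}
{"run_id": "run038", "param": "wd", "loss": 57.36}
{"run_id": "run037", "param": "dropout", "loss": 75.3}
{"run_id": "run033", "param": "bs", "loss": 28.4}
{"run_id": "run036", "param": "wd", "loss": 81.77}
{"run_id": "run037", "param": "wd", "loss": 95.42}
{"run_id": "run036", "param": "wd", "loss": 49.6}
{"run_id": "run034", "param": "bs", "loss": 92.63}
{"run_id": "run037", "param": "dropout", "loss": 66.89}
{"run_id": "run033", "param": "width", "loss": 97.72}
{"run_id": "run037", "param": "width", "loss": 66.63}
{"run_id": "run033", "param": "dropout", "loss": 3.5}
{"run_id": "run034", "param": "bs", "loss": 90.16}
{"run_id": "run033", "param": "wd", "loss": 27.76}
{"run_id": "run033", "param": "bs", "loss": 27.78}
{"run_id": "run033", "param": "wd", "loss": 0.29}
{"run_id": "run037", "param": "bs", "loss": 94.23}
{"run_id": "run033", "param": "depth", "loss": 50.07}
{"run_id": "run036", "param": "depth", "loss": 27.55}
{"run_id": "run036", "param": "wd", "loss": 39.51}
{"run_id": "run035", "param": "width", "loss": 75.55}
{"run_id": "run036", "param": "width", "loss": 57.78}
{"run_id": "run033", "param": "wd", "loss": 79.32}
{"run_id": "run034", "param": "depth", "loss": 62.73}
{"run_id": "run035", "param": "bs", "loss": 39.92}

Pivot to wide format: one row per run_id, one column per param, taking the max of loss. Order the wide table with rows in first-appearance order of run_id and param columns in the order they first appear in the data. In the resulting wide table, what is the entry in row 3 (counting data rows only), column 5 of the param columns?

68.9

With rows in first-appearance order of run_id, row 3 is run_id=run036. param columns in first-appearance order: wd, depth, bs, width, dropout; column 5 is dropout.
Long rows with run_id=run036, param=dropout: max(68.9, 60.96, 37.53) = 68.9.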